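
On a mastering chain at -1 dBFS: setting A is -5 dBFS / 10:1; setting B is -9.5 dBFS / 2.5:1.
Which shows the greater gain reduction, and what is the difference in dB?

B, by 1.5 dB

A: 4 dB over, compressed to 0.4 dB over, so 3.6 dB of GR.
B: 8.5 dB over, compressed to 3.4 dB over, so 5.1 dB of GR.
B reduces 1.5 dB more.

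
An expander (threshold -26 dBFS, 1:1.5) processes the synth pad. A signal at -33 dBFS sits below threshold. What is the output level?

-36.5 dBFS

Below threshold, a 1:1.5 expander applies gain = (1.5−1)×(T − x) of attenuation.
(1.5−1) × 7 = 3.5 dB, so output = -33 − 3.5 = -36.5 dBFS.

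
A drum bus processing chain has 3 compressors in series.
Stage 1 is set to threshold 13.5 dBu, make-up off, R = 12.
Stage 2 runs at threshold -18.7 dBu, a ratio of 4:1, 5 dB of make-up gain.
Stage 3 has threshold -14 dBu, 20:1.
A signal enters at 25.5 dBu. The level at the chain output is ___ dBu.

-13.57 dBu

Stage 1: overshoot 12 dB → 12/12 = 1 dB → 14.5 dBu.
Stage 2: overshoot 33.2 dB → 33.2/4 = 8.3 dB → -10.4 dBu; +5 dB make-up → -5.4 dBu.
Stage 3: overshoot 8.6 dB → 8.6/20 = 0.43 dB → -13.57 dBu.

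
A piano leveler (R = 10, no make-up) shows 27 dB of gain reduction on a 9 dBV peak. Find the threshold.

Let T be the threshold. Output overshoot = (input overshoot)/R, so -18 − T = (9 − T)/10.
10·(-18 − T) = 9 − T → 9·T = -180 − 9 = -189.
T = -189/9 = -21 dBV.

-21 dBV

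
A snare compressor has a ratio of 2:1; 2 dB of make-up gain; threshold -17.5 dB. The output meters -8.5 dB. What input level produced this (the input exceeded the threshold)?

Stripping the +2 dB make-up gives -10.5 dB at the gain stage.
The compressed level sits -10.5 − (-17.5) = 7 dB over threshold.
Before 2:1 compression the overshoot was 7 × 2 = 14 dB, so input = -17.5 + 14 = -3.5 dB.

-3.5 dB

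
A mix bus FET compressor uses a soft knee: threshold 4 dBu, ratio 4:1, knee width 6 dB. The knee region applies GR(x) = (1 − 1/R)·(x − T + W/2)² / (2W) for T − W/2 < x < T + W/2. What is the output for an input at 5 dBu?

4 dBu

x − T + W/2 = 5 − 4 + 3 = 4.
GR = (1 − 1/4) × 4² / 12 = 0.75 × 16 / 12 = 1 dB.
Output = 5 − 1 = 4 dBu.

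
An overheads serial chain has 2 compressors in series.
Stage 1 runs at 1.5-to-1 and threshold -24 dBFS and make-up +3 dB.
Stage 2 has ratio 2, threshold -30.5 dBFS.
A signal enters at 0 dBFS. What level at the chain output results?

Stage 1: 24 dB above -24 dBFS, reduced 1.5:1 to 16 dB above → -8 dBFS; +3 dB make-up → -5 dBFS.
Stage 2: overshoot 25.5 dB → 25.5/2 = 12.75 dB → -17.75 dBFS.

-17.75 dBFS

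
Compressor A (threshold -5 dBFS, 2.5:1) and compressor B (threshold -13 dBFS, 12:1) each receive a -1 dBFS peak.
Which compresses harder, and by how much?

B, by 8.6 dB

A: GR = 4 − 4/2.5 = 2.4 dB.
B: GR = 12 − 12/12 = 11 dB.
B applies 8.6 dB more gain reduction.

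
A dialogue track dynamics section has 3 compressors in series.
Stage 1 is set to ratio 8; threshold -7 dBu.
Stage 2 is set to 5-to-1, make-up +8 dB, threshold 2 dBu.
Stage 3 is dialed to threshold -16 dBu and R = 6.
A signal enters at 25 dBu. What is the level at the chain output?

-12.5 dBu

Stage 1: 32 dB above -7 dBu, reduced 8:1 to 4 dB above → -3 dBu.
Stage 2: below threshold (-3 ≤ 2); passes unchanged; make-up brings it to 5 dBu.
Stage 3: 5 dBu is 21 dB over -16 dBu; at 6:1 that becomes 3.5 dB over, giving -12.5 dBu.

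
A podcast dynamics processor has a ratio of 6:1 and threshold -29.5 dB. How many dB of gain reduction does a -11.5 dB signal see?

Overshoot = -11.5 − (-29.5) = 18 dB.
After 6:1 compression the overshoot becomes 18/6 = 3 dB.
Gain reduction = 18 − 3 = 15 dB.

15 dB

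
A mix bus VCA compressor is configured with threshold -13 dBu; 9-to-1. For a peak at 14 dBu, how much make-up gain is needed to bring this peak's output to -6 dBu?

4 dB

Overshoot 27 dB → 27/9 = 3 dB after compression, so the compressed level is -13 + 3 = -10 dBu.
Make-up = target − compressed = -6 − (-10) = 4 dB.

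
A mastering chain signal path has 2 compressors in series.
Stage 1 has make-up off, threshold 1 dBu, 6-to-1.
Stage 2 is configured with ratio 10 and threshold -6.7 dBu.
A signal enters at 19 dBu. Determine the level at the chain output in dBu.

Stage 1: overshoot 18 dB → 18/6 = 3 dB → 4 dBu.
Stage 2: 4 dBu is 10.7 dB over -6.7 dBu; at 10:1 that becomes 1.07 dB over, giving -5.63 dBu.

-5.63 dBu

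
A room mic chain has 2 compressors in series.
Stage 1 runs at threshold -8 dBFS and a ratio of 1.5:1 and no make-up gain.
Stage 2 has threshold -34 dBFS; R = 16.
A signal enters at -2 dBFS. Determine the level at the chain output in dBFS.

Stage 1: overshoot 6 dB → 6/1.5 = 4 dB → -4 dBFS.
Stage 2: 30 dB above -34 dBFS, reduced 16:1 to 1.875 dB above → -32.125 dBFS.

-32.125 dBFS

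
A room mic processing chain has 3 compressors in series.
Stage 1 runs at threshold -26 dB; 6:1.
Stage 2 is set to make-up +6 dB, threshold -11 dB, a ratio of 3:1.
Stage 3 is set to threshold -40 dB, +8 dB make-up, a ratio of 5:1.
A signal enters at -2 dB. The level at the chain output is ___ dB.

Stage 1: 24 dB above -26 dB, reduced 6:1 to 4 dB above → -22 dB.
Stage 2: -22 dB is at or below the -11 dB threshold — no compression; make-up brings it to -16 dB.
Stage 3: -16 dB is 24 dB over -40 dB; at 5:1 that becomes 4.8 dB over, giving -35.2 dB; +8 dB make-up → -27.2 dB.

-27.2 dB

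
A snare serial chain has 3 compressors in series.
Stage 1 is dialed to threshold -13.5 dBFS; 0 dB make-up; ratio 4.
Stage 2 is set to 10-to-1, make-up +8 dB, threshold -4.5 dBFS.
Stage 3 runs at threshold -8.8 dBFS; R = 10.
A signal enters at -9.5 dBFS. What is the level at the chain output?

Stage 1: overshoot 4 dB → 4/4 = 1 dB → -12.5 dBFS.
Stage 2: -12.5 dBFS is at or below the -4.5 dBFS threshold — no compression; make-up brings it to -4.5 dBFS.
Stage 3: -4.5 dBFS is 4.3 dB over -8.8 dBFS; at 10:1 that becomes 0.43 dB over, giving -8.37 dBFS.

-8.37 dBFS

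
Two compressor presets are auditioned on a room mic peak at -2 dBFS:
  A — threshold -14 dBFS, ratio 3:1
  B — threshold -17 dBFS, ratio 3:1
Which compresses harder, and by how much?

A: 12 dB over, compressed to 4 dB over, so 8 dB of GR.
B: 15 dB over, compressed to 5 dB over, so 10 dB of GR.
Difference: 2 dB in favour of B.

B, by 2 dB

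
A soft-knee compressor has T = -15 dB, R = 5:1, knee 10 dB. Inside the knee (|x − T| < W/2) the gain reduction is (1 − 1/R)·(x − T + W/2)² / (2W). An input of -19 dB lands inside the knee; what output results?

x − T + W/2 = -19 − (-15) + 5 = 1.
GR = (1 − 1/5) × 1² / 20 = 0.8 × 1 / 20 = 0.04 dB.
Output = -19 − 0.04 = -19.04 dB.

-19.04 dB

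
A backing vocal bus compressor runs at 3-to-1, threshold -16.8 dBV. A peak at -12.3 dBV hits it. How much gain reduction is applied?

3 dB

-12.3 dBV exceeds the threshold by 4.5 dB.
After 3:1 compression the overshoot becomes 4.5/3 = 1.5 dB.
So the signal is attenuated by 4.5 − 1.5 = 3 dB.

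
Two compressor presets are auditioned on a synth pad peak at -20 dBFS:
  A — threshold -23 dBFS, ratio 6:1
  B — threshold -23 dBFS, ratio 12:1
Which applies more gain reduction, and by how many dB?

B, by 0.25 dB

A: 3 dB over, compressed to 0.5 dB over, so 2.5 dB of GR.
B: 3 dB over, compressed to 0.25 dB over, so 2.75 dB of GR.
Difference: 0.25 dB in favour of B.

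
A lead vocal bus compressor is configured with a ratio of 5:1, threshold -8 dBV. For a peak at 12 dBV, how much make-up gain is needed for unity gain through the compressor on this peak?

16 dB

The peak compresses to -8 + 20/5 = -4 dBV.
To reach 12 dBV requires 12 − (-4) = 16 dB of make-up.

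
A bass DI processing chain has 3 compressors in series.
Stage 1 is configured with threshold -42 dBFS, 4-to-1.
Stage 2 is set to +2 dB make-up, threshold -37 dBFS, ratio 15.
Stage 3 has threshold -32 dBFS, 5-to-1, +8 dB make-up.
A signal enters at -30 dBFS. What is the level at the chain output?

Stage 1: 12 dB above -42 dBFS, reduced 4:1 to 3 dB above → -39 dBFS.
Stage 2: -39 dBFS is at or below the -37 dBFS threshold — no compression; make-up brings it to -37 dBFS.
Stage 3: below threshold (-37 ≤ -32); passes unchanged; make-up brings it to -29 dBFS.

-29 dBFS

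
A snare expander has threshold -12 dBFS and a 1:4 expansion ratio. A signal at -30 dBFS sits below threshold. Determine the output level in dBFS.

Undershoot = (-12) − (-30) = 18 dB.
At 1:4, that expands to 72 dB under threshold.
Output = -12 − 72 = -84 dBFS.

-84 dBFS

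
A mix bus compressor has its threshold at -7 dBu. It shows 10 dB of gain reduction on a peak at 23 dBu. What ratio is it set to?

1.5:1

Input overshoot = 23 − (-7) = 30 dB.
Output overshoot = 30 − 10 = 20 dB.
Ratio = input overshoot / output overshoot = 30 / 20 = 1.5.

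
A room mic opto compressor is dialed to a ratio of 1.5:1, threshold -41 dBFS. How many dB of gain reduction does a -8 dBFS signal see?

11 dB

-8 dBFS exceeds the threshold by 33 dB.
At 1.5:1, output sits 33/1.5 = 22 dB above threshold.
So the signal is attenuated by 33 − 22 = 11 dB.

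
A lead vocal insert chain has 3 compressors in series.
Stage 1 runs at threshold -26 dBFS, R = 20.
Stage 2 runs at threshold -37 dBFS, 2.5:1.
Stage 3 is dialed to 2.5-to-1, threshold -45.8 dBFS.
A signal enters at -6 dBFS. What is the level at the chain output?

-40.36 dBFS

Stage 1: 20 dB above -26 dBFS, reduced 20:1 to 1 dB above → -25 dBFS.
Stage 2: -25 dBFS is 12 dB over -37 dBFS; at 2.5:1 that becomes 4.8 dB over, giving -32.2 dBFS.
Stage 3: 13.6 dB above -45.8 dBFS, reduced 2.5:1 to 5.44 dB above → -40.36 dBFS.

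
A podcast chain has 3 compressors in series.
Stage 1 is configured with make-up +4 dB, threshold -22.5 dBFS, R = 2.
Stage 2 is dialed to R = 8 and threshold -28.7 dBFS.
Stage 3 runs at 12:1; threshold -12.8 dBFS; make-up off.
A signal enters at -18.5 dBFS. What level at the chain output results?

-27.175 dBFS

Stage 1: -18.5 dBFS is 4 dB over -22.5 dBFS; at 2:1 that becomes 2 dB over, giving -20.5 dBFS; +4 dB make-up → -16.5 dBFS.
Stage 2: -16.5 dBFS is 12.2 dB over -28.7 dBFS; at 8:1 that becomes 1.525 dB over, giving -27.175 dBFS.
Stage 3: -27.175 dBFS is at or below the -12.8 dBFS threshold — no compression; output -27.175 dBFS.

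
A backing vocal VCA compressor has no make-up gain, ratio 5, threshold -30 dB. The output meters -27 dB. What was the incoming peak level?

Post-compression overshoot = -27 − (-30) = 3 dB.
Undo the ratio: input overshoot = 3 × 5 = 15 dB, giving input = -15 dB.

-15 dB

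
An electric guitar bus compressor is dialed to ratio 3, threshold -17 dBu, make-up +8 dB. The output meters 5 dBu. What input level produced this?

Remove make-up: 5 − 8 = -3 dBu.
The compressed level sits -3 − (-17) = 14 dB over threshold.
Before 3:1 compression the overshoot was 14 × 3 = 42 dB, so input = -17 + 42 = 25 dBu.

25 dBu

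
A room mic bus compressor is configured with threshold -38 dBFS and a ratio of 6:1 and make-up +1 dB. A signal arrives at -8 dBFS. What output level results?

-32 dBFS

Overshoot: -8 − (-38) = 30 dB.
6:1 compression reduces that to 30/6 = 5 dB over.
Output = -38 + 5 = -33 dBFS; make-up adds 1 dB, giving -32 dBFS.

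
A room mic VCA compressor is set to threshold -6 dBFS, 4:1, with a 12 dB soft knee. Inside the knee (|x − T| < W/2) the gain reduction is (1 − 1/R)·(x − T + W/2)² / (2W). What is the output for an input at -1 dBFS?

x − T + W/2 = -1 − (-6) + 6 = 11.
GR = (1 − 1/4) × 11² / 24 = 0.75 × 121 / 24 = 3.78125 dB.
Output = -1 − 3.78125 = -4.78125 dBFS.

-4.78125 dBFS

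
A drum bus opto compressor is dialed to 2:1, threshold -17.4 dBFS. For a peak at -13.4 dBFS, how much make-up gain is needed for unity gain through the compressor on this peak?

2 dB

The peak compresses to -17.4 + 4/2 = -15.4 dBFS.
To reach -13.4 dBFS requires -13.4 − (-15.4) = 2 dB of make-up.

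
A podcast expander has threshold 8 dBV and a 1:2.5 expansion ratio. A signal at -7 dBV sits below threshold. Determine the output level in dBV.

-29.5 dBV

The input is 15 dB below the 8 dBV threshold.
A 1:2.5 expander multiplies undershoot by 2.5: 15 × 2.5 = 37.5 dB below threshold.
Output = 8 − 37.5 = -29.5 dBV.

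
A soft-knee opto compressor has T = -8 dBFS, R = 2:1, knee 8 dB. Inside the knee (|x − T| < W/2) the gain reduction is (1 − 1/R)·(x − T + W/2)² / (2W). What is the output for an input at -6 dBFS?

x − T + W/2 = -6 − (-8) + 4 = 6.
GR = (1 − 1/2) × 6² / 16 = 0.5 × 36 / 16 = 1.125 dB.
Output = -6 − 1.125 = -7.125 dBFS.

-7.125 dBFS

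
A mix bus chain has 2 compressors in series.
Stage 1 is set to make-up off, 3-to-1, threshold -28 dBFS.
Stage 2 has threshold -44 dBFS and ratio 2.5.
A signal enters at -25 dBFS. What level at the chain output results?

-37.2 dBFS

Stage 1: 3 dB above -28 dBFS, reduced 3:1 to 1 dB above → -27 dBFS.
Stage 2: overshoot 17 dB → 17/2.5 = 6.8 dB → -37.2 dBFS.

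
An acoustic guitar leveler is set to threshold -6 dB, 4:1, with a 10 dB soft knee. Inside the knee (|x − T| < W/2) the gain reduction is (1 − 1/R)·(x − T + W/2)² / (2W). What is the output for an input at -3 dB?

x − T + W/2 = -3 − (-6) + 5 = 8.
GR = (1 − 1/4) × 8² / 20 = 0.75 × 64 / 20 = 2.4 dB.
Output = -3 − 2.4 = -5.4 dB.

-5.4 dB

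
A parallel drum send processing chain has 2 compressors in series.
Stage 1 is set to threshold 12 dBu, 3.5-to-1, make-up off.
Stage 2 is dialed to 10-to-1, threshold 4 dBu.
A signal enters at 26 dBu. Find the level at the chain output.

Stage 1: 26 dBu is 14 dB over 12 dBu; at 3.5:1 that becomes 4 dB over, giving 16 dBu.
Stage 2: 16 dBu is 12 dB over 4 dBu; at 10:1 that becomes 1.2 dB over, giving 5.2 dBu.

5.2 dBu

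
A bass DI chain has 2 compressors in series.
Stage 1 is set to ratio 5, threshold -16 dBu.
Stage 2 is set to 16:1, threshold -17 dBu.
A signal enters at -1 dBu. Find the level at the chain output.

Stage 1: overshoot 15 dB → 15/5 = 3 dB → -13 dBu.
Stage 2: 4 dB above -17 dBu, reduced 16:1 to 0.25 dB above → -16.75 dBu.

-16.75 dBu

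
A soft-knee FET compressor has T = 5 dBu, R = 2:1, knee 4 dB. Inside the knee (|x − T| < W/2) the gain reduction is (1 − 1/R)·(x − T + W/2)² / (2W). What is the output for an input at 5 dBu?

x − T + W/2 = 5 − 5 + 2 = 2.
GR = (1 − 1/2) × 2² / 8 = 0.5 × 4 / 8 = 0.25 dB.
Output = 5 − 0.25 = 4.75 dBu.

4.75 dBu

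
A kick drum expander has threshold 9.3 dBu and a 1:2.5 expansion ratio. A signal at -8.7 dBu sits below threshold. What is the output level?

-35.7 dBu

Below threshold, a 1:2.5 expander applies gain = (2.5−1)×(T − x) of attenuation.
(2.5−1) × 18 = 27 dB, so output = -8.7 − 27 = -35.7 dBu.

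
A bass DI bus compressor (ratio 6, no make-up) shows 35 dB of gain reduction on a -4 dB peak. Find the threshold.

Input is 42 dB above T (since output overshoot × R = input overshoot: (-39 − T)·6 = -4 − T gives T = -46 dB).
Check: -46 + (-4 − (-46))/6 = -46 + 7 = -39 dB. ✓

-46 dB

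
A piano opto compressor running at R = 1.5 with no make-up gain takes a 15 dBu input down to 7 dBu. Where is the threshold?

Input is 24 dB above T (since output overshoot × R = input overshoot: (7 − T)·1.5 = 15 − T gives T = -9 dBu).
Check: -9 + (15 − (-9))/1.5 = -9 + 16 = 7 dBu. ✓

-9 dBu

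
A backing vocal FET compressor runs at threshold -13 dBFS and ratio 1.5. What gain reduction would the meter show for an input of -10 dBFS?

The signal is 3 dB above threshold.
At 1.5:1, output sits 3/1.5 = 2 dB above threshold.
GR = overshoot in − overshoot out = 3 − 2 = 1 dB.

1 dB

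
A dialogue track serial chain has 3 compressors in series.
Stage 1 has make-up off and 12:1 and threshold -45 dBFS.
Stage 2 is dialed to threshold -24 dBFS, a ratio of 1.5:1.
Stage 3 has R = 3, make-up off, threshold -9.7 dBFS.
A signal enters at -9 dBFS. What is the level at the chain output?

-42 dBFS

Stage 1: 36 dB above -45 dBFS, reduced 12:1 to 3 dB above → -42 dBFS.
Stage 2: -42 dBFS ≤ -24 dBFS, so stage 2 doesn't engage; output -42 dBFS.
Stage 3: below threshold (-42 ≤ -9.7); passes unchanged; output -42 dBFS.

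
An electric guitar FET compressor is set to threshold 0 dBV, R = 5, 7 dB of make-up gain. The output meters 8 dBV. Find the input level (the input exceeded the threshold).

5 dBV

Stripping the +7 dB make-up gives 1 dBV at the gain stage.
That's 1 dB above the 0 dBV threshold.
Before 5:1 compression the overshoot was 1 × 5 = 5 dB, so input = 0 + 5 = 5 dBV.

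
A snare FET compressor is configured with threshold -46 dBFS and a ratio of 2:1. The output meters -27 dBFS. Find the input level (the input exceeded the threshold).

That's 19 dB above the -46 dBFS threshold.
Before 2:1 compression the overshoot was 19 × 2 = 38 dB, so input = -46 + 38 = -8 dBFS.

-8 dBFS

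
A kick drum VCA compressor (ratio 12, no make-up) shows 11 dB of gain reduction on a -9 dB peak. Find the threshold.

-21 dB

Input is 12 dB above T (since output overshoot × R = input overshoot: (-20 − T)·12 = -9 − T gives T = -21 dB).
Check: -21 + (-9 − (-21))/12 = -21 + 1 = -20 dB. ✓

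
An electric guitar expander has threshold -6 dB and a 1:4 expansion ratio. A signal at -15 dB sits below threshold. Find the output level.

The input is 9 dB below the -6 dB threshold.
A 1:4 expander multiplies undershoot by 4: 9 × 4 = 36 dB below threshold.
Output = -6 − 36 = -42 dB.

-42 dB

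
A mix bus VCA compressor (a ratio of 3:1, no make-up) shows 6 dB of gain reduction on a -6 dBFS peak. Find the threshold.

-15 dBFS

Let T be the threshold. Output overshoot = (input overshoot)/R, so -12 − T = (-6 − T)/3.
3·(-12 − T) = -6 − T → 2·T = -36 − (-6) = -30.
T = -30/2 = -15 dBFS.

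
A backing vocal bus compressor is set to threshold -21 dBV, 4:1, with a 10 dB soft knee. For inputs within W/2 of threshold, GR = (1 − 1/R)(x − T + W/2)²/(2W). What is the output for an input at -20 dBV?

-21.35 dBV

x − T + W/2 = -20 − (-21) + 5 = 6.
GR = (1 − 1/4) × 6² / 20 = 0.75 × 36 / 20 = 1.35 dB.
Output = -20 − 1.35 = -21.35 dBV.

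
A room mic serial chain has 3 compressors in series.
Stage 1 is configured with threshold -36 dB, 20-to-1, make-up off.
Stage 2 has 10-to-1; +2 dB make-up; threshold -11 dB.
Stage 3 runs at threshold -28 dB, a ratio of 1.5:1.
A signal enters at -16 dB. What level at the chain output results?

-33 dB

Stage 1: -16 dB is 20 dB over -36 dB; at 20:1 that becomes 1 dB over, giving -35 dB.
Stage 2: -35 dB ≤ -11 dB, so stage 2 doesn't engage; make-up brings it to -33 dB.
Stage 3: below threshold (-33 ≤ -28); passes unchanged; output -33 dB.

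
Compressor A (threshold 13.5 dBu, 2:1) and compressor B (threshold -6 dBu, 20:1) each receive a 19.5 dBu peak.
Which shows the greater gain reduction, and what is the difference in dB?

A: GR = 6 − 6/2 = 3 dB.
B: GR = 25.5 − 25.5/20 = 24.225 dB.
B applies 21.225 dB more gain reduction.

B, by 21.225 dB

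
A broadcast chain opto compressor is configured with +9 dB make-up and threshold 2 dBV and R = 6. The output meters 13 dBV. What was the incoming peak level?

Remove make-up: 13 − 9 = 4 dBV.
That's 2 dB above the 2 dBV threshold.
Undo the ratio: input overshoot = 2 × 6 = 12 dB, giving input = 14 dBV.

14 dBV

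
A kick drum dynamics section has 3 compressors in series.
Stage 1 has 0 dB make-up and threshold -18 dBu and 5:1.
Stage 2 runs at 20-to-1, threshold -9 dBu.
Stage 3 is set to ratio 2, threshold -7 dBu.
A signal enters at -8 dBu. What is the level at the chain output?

-16 dBu

Stage 1: 10 dB above -18 dBu, reduced 5:1 to 2 dB above → -16 dBu.
Stage 2: -16 dBu ≤ -9 dBu, so stage 2 doesn't engage; output -16 dBu.
Stage 3: -16 dBu ≤ -7 dBu, so stage 3 doesn't engage; output -16 dBu.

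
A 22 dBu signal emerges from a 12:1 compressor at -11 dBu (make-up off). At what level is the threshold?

Gain reduction = 22 − (-11) = 33 dB; output overshoot = GR / (R − 1) = 33 / 11 = 3 dB.
Threshold = output − output overshoot = -11 − 3 = -14 dBu.

-14 dBu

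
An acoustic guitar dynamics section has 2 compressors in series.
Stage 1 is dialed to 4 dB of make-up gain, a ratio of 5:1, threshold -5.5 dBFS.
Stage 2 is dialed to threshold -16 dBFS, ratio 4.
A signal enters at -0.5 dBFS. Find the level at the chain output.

-12.125 dBFS

Stage 1: -0.5 dBFS is 5 dB over -5.5 dBFS; at 5:1 that becomes 1 dB over, giving -4.5 dBFS; +4 dB make-up → -0.5 dBFS.
Stage 2: overshoot 15.5 dB → 15.5/4 = 3.875 dB → -12.125 dBFS.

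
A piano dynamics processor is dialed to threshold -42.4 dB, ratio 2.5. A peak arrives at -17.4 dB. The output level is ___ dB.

The input is 25 dB above the -42.4 dB threshold.
The 25 dB excess becomes 10 dB after 2.5:1 reduction.
So the level is -42.4 + 10 = -32.4 dB.

-32.4 dB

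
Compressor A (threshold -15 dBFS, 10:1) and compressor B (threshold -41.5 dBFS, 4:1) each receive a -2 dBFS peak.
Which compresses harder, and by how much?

B, by 17.925 dB

A: GR = 13 − 13/10 = 11.7 dB.
B: GR = 39.5 − 39.5/4 = 29.625 dB.
B applies 17.925 dB more gain reduction.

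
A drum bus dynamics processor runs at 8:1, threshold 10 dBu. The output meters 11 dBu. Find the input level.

18 dBu

That's 1 dB above the 10 dBu threshold.
Undo the ratio: input overshoot = 1 × 8 = 8 dB, giving input = 18 dBu.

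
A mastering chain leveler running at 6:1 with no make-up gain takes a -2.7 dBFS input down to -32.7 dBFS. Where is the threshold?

Gain reduction = -2.7 − (-32.7) = 30 dB; output overshoot = GR / (R − 1) = 30 / 5 = 6 dB.
Threshold = output − output overshoot = -32.7 − 6 = -38.7 dBFS.

-38.7 dBFS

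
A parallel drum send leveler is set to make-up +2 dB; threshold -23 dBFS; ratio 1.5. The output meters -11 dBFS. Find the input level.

Remove make-up: -11 − 2 = -13 dBFS.
That's 10 dB above the -23 dBFS threshold.
Undo the ratio: input overshoot = 10 × 1.5 = 15 dB, giving input = -8 dBFS.

-8 dBFS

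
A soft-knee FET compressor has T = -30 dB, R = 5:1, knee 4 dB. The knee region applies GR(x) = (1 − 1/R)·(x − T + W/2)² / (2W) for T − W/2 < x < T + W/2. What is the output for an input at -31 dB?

-31.1 dB

x − T + W/2 = -31 − (-30) + 2 = 1.
GR = (1 − 1/5) × 1² / 8 = 0.8 × 1 / 8 = 0.1 dB.
Output = -31 − 0.1 = -31.1 dB.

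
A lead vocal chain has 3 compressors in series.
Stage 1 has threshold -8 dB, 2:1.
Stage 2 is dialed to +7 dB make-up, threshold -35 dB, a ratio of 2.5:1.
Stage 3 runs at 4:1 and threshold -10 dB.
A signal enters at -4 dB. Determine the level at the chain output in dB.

-16.4 dB

Stage 1: 4 dB above -8 dB, reduced 2:1 to 2 dB above → -6 dB.
Stage 2: -6 dB is 29 dB over -35 dB; at 2.5:1 that becomes 11.6 dB over, giving -23.4 dB; +7 dB make-up → -16.4 dB.
Stage 3: -16.4 dB ≤ -10 dB, so stage 3 doesn't engage; output -16.4 dB.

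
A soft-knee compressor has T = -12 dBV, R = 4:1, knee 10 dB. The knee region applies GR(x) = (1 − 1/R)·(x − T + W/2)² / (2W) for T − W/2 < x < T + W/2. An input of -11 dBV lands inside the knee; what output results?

-12.35 dBV

x − T + W/2 = -11 − (-12) + 5 = 6.
GR = (1 − 1/4) × 6² / 20 = 0.75 × 36 / 20 = 1.35 dB.
Output = -11 − 1.35 = -12.35 dBV.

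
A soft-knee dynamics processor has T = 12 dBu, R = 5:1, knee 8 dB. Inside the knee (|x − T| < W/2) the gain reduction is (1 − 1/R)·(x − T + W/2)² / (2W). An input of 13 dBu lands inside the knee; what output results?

x − T + W/2 = 13 − 12 + 4 = 5.
GR = (1 − 1/5) × 5² / 16 = 0.8 × 25 / 16 = 1.25 dB.
Output = 13 − 1.25 = 11.75 dBu.

11.75 dBu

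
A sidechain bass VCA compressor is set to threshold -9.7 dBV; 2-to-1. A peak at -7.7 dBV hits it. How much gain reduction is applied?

-7.7 dBV exceeds the threshold by 2 dB.
A 2:1 ratio leaves 1 dB of that excess.
GR = overshoot in − overshoot out = 2 − 1 = 1 dB.

1 dB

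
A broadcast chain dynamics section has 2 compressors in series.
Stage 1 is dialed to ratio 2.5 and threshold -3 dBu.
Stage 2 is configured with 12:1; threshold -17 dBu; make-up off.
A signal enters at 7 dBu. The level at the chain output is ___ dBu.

-15.5 dBu

Stage 1: overshoot 10 dB → 10/2.5 = 4 dB → 1 dBu.
Stage 2: 18 dB above -17 dBu, reduced 12:1 to 1.5 dB above → -15.5 dBu.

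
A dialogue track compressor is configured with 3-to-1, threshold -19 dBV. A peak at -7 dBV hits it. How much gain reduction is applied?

Overshoot = -7 − (-19) = 12 dB.
A 3:1 ratio leaves 4 dB of that excess.
So the signal is attenuated by 12 − 4 = 8 dB.

8 dB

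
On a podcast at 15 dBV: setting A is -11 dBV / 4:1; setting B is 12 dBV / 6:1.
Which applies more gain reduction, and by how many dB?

A: 26 dB over, compressed to 6.5 dB over, so 19.5 dB of GR.
B: 3 dB over, compressed to 0.5 dB over, so 2.5 dB of GR.
Difference: 17 dB in favour of A.

A, by 17 dB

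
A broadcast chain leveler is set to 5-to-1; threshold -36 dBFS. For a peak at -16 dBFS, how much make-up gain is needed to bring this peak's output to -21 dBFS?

Without make-up, output = threshold + overshoot/5 = -36 + 4 = -32 dBFS.
Gap to target: 11 dB.

11 dB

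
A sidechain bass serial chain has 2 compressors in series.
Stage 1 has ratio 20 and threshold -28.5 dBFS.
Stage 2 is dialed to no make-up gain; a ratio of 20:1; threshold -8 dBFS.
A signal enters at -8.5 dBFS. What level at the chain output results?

Stage 1: 20 dB above -28.5 dBFS, reduced 20:1 to 1 dB above → -27.5 dBFS.
Stage 2: -27.5 dBFS ≤ -8 dBFS, so stage 2 doesn't engage; output -27.5 dBFS.

-27.5 dBFS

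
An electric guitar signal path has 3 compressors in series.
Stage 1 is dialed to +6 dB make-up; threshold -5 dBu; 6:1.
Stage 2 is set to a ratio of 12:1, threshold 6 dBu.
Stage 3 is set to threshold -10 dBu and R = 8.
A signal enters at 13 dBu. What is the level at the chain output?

Stage 1: overshoot 18 dB → 18/6 = 3 dB → -2 dBu; +6 dB make-up → 4 dBu.
Stage 2: 4 dBu ≤ 6 dBu, so stage 2 doesn't engage; output 4 dBu.
Stage 3: 4 dBu is 14 dB over -10 dBu; at 8:1 that becomes 1.75 dB over, giving -8.25 dBu.

-8.25 dBu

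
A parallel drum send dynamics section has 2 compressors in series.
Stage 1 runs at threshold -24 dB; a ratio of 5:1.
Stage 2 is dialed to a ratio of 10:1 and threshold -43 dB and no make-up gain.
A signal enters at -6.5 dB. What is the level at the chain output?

Stage 1: -6.5 dB is 17.5 dB over -24 dB; at 5:1 that becomes 3.5 dB over, giving -20.5 dB.
Stage 2: 22.5 dB above -43 dB, reduced 10:1 to 2.25 dB above → -40.75 dB.

-40.75 dB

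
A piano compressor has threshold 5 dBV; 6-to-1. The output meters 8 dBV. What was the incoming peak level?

That's 3 dB above the 5 dBV threshold.
Undo the ratio: input overshoot = 3 × 6 = 18 dB, giving input = 23 dBV.

23 dBV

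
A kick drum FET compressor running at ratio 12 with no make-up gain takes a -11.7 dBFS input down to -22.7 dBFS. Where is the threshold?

-23.7 dBFS

Let T be the threshold. Output overshoot = (input overshoot)/R, so -22.7 − T = (-11.7 − T)/12.
12·(-22.7 − T) = -11.7 − T → 11·T = -272.4 − (-11.7) = -260.7.
T = -260.7/11 = -23.7 dBFS.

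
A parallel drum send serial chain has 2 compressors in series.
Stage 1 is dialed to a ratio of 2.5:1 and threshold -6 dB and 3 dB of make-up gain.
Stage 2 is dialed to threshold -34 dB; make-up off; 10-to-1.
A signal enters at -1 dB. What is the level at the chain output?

Stage 1: overshoot 5 dB → 5/2.5 = 2 dB → -4 dB; +3 dB make-up → -1 dB.
Stage 2: -1 dB is 33 dB over -34 dB; at 10:1 that becomes 3.3 dB over, giving -30.7 dB.

-30.7 dB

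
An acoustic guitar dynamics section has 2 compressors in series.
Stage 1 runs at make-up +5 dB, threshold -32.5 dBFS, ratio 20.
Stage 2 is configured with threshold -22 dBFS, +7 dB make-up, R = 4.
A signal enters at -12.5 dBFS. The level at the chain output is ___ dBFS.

-19.5 dBFS

Stage 1: 20 dB above -32.5 dBFS, reduced 20:1 to 1 dB above → -31.5 dBFS; +5 dB make-up → -26.5 dBFS.
Stage 2: -26.5 dBFS ≤ -22 dBFS, so stage 2 doesn't engage; make-up brings it to -19.5 dBFS.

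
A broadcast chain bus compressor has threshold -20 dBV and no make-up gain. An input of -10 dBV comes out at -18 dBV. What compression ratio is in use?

5:1

Input overshoot = -10 − (-20) = 10 dB; output overshoot = -18 − (-20) = 2 dB.
Ratio = 10 / 2 = 5.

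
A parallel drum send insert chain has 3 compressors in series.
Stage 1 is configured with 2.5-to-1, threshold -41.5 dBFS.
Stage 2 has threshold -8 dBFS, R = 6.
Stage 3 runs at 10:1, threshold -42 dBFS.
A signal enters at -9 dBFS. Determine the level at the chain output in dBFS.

Stage 1: -9 dBFS is 32.5 dB over -41.5 dBFS; at 2.5:1 that becomes 13 dB over, giving -28.5 dBFS.
Stage 2: below threshold (-28.5 ≤ -8); passes unchanged; output -28.5 dBFS.
Stage 3: overshoot 13.5 dB → 13.5/10 = 1.35 dB → -40.65 dBFS.

-40.65 dBFS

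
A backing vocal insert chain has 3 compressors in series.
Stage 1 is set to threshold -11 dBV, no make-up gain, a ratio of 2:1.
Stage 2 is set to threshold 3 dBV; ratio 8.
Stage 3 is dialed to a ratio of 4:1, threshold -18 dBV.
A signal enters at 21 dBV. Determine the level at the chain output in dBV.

Stage 1: 32 dB above -11 dBV, reduced 2:1 to 16 dB above → 5 dBV.
Stage 2: 2 dB above 3 dBV, reduced 8:1 to 0.25 dB above → 3.25 dBV.
Stage 3: overshoot 21.25 dB → 21.25/4 = 5.3125 dB → -12.6875 dBV.

-12.6875 dBV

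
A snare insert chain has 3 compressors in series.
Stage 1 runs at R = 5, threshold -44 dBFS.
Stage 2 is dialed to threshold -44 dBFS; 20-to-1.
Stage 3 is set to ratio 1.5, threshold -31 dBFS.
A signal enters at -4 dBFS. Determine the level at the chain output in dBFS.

-43.6 dBFS

Stage 1: 40 dB above -44 dBFS, reduced 5:1 to 8 dB above → -36 dBFS.
Stage 2: -36 dBFS is 8 dB over -44 dBFS; at 20:1 that becomes 0.4 dB over, giving -43.6 dBFS.
Stage 3: -43.6 dBFS ≤ -31 dBFS, so stage 3 doesn't engage; output -43.6 dBFS.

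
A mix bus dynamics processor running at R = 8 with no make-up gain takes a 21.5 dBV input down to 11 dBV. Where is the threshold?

9.5 dBV

Gain reduction = 21.5 − 11 = 10.5 dB; output overshoot = GR / (R − 1) = 10.5 / 7 = 1.5 dB.
Threshold = output − output overshoot = 11 − 1.5 = 9.5 dBV.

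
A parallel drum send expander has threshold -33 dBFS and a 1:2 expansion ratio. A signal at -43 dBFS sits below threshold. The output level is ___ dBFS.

-53 dBFS

Below threshold, a 1:2 expander applies gain = (2−1)×(T − x) of attenuation.
(2−1) × 10 = 10 dB, so output = -43 − 10 = -53 dBFS.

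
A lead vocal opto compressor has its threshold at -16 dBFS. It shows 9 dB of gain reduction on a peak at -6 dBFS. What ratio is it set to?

10:1

Input overshoot = -6 − (-16) = 10 dB.
Output overshoot = 10 − 9 = 1 dB.
Ratio = input overshoot / output overshoot = 10 / 1 = 10.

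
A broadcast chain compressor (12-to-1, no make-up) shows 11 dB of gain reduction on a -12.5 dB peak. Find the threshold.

-24.5 dB

Input is 12 dB above T (since output overshoot × R = input overshoot: (-23.5 − T)·12 = -12.5 − T gives T = -24.5 dB).
Check: -24.5 + (-12.5 − (-24.5))/12 = -24.5 + 1 = -23.5 dB. ✓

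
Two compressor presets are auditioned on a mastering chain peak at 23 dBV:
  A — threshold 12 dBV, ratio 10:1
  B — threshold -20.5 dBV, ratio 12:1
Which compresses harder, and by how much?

A: 11 dB over, compressed to 1.1 dB over, so 9.9 dB of GR.
B: 43.5 dB over, compressed to 3.625 dB over, so 39.875 dB of GR.
B applies 29.975 dB more gain reduction.

B, by 29.975 dB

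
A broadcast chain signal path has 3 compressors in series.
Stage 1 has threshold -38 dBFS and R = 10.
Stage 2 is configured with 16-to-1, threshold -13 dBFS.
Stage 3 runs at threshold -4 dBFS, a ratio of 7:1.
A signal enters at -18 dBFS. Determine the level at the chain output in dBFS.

-36 dBFS

Stage 1: -18 dBFS is 20 dB over -38 dBFS; at 10:1 that becomes 2 dB over, giving -36 dBFS.
Stage 2: below threshold (-36 ≤ -13); passes unchanged; output -36 dBFS.
Stage 3: below threshold (-36 ≤ -4); passes unchanged; output -36 dBFS.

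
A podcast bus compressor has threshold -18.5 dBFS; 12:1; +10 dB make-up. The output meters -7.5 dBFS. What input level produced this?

Stripping the +10 dB make-up gives -17.5 dBFS at the gain stage.
Post-compression overshoot = -17.5 − (-18.5) = 1 dB.
Undo the ratio: input overshoot = 1 × 12 = 12 dB, giving input = -6.5 dBFS.

-6.5 dBFS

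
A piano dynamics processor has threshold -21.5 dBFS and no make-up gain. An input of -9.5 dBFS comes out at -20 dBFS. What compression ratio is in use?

8:1

Input overshoot = -9.5 − (-21.5) = 12 dB; output overshoot = -20 − (-21.5) = 1.5 dB.
Ratio = 12 / 1.5 = 8.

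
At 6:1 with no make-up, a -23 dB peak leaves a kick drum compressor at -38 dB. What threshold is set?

-41 dB

Input is 18 dB above T (since output overshoot × R = input overshoot: (-38 − T)·6 = -23 − T gives T = -41 dB).
Check: -41 + (-23 − (-41))/6 = -41 + 3 = -38 dB. ✓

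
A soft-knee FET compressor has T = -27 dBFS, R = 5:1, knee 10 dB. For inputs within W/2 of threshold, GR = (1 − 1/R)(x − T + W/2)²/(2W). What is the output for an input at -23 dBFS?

-26.24 dBFS

x − T + W/2 = -23 − (-27) + 5 = 9.
GR = (1 − 1/5) × 9² / 20 = 0.8 × 81 / 20 = 3.24 dB.
Output = -23 − 3.24 = -26.24 dBFS.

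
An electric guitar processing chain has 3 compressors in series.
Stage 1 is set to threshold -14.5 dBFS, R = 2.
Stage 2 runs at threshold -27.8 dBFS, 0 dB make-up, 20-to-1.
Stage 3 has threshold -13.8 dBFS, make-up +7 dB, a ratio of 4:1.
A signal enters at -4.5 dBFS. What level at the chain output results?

Stage 1: overshoot 10 dB → 10/2 = 5 dB → -9.5 dBFS.
Stage 2: -9.5 dBFS is 18.3 dB over -27.8 dBFS; at 20:1 that becomes 0.915 dB over, giving -26.885 dBFS.
Stage 3: -26.885 dBFS ≤ -13.8 dBFS, so stage 3 doesn't engage; make-up brings it to -19.885 dBFS.

-19.885 dBFS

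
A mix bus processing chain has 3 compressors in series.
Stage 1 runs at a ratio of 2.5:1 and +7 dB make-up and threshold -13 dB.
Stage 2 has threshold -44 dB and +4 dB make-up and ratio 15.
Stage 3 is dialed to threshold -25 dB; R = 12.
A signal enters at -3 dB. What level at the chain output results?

-37.2 dB

Stage 1: -3 dB is 10 dB over -13 dB; at 2.5:1 that becomes 4 dB over, giving -9 dB; +7 dB make-up → -2 dB.
Stage 2: overshoot 42 dB → 42/15 = 2.8 dB → -41.2 dB; +4 dB make-up → -37.2 dB.
Stage 3: -37.2 dB is at or below the -25 dB threshold — no compression; output -37.2 dB.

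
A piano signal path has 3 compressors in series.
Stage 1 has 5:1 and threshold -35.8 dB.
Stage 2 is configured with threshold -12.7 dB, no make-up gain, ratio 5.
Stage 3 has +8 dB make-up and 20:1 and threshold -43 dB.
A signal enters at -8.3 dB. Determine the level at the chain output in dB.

-34.365 dB

Stage 1: 27.5 dB above -35.8 dB, reduced 5:1 to 5.5 dB above → -30.3 dB.
Stage 2: -30.3 dB ≤ -12.7 dB, so stage 2 doesn't engage; output -30.3 dB.
Stage 3: -30.3 dB is 12.7 dB over -43 dB; at 20:1 that becomes 0.635 dB over, giving -42.365 dB; +8 dB make-up → -34.365 dB.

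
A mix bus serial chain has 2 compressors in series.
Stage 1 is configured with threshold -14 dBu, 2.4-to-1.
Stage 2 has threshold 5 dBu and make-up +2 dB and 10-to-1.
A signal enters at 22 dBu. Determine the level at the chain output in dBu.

3 dBu

Stage 1: 22 dBu is 36 dB over -14 dBu; at 2.4:1 that becomes 15 dB over, giving 1 dBu.
Stage 2: 1 dBu ≤ 5 dBu, so stage 2 doesn't engage; make-up brings it to 3 dBu.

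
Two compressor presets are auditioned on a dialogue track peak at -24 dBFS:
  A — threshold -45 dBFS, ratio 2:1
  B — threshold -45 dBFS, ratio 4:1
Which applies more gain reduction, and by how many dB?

A: 21 dB over, compressed to 10.5 dB over, so 10.5 dB of GR.
B: 21 dB over, compressed to 5.25 dB over, so 15.75 dB of GR.
B reduces 5.25 dB more.

B, by 5.25 dB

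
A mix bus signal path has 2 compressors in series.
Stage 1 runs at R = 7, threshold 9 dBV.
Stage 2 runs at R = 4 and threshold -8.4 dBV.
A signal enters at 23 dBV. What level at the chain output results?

-3.55 dBV

Stage 1: overshoot 14 dB → 14/7 = 2 dB → 11 dBV.
Stage 2: overshoot 19.4 dB → 19.4/4 = 4.85 dB → -3.55 dBV.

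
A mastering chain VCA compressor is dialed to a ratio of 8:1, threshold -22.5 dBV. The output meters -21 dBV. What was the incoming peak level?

-10.5 dBV

That's 1.5 dB above the -22.5 dBV threshold.
Input overshoot = R × output overshoot = 12 dB → input = -22.5 + 12 = -10.5 dBV.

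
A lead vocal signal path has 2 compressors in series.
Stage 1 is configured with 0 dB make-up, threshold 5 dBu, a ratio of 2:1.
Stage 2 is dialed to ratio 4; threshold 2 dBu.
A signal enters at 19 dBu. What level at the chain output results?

Stage 1: 14 dB above 5 dBu, reduced 2:1 to 7 dB above → 12 dBu.
Stage 2: 12 dBu is 10 dB over 2 dBu; at 4:1 that becomes 2.5 dB over, giving 4.5 dBu.

4.5 dBu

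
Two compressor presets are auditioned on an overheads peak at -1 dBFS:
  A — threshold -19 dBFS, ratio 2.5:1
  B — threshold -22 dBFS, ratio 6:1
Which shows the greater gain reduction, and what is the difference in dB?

B, by 6.7 dB

A: 18 dB over, compressed to 7.2 dB over, so 10.8 dB of GR.
B: 21 dB over, compressed to 3.5 dB over, so 17.5 dB of GR.
Difference: 6.7 dB in favour of B.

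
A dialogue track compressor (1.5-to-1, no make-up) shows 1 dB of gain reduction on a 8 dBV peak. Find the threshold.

Let T be the threshold. Output overshoot = (input overshoot)/R, so 7 − T = (8 − T)/1.5.
1.5·(7 − T) = 8 − T → 0.5·T = 10.5 − 8 = 2.5.
T = 2.5/0.5 = 5 dBV.

5 dBV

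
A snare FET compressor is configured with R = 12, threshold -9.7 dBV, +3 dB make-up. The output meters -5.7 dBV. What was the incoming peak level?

Remove make-up: -5.7 − 3 = -8.7 dBV.
The compressed level sits -8.7 − (-9.7) = 1 dB over threshold.
Undo the ratio: input overshoot = 1 × 12 = 12 dB, giving input = 2.3 dBV.

2.3 dBV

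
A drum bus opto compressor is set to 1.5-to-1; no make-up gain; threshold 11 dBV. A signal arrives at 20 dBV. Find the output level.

20 dBV sits 9 dB over threshold.
1.5:1 compression reduces that to 9/1.5 = 6 dB over.
That puts the output at 17 dBV.

17 dBV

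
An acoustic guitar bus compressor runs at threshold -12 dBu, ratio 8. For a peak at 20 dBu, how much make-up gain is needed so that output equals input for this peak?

28 dB

The peak compresses to -12 + 32/8 = -8 dBu.
To reach 20 dBu requires 20 − (-8) = 28 dB of make-up.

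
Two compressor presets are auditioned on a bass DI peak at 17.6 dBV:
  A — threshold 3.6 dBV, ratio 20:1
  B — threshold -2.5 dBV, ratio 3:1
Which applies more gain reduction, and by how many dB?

A: GR = 14 − 14/20 = 13.3 dB.
B: GR = 20.1 − 20.1/3 = 13.4 dB.
B reduces 0.1 dB more.

B, by 0.1 dB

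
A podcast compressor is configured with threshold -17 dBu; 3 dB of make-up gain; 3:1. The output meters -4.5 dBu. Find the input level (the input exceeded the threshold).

11.5 dBu

Stripping the +3 dB make-up gives -7.5 dBu at the gain stage.
The compressed level sits -7.5 − (-17) = 9.5 dB over threshold.
Before 3:1 compression the overshoot was 9.5 × 3 = 28.5 dB, so input = -17 + 28.5 = 11.5 dBu.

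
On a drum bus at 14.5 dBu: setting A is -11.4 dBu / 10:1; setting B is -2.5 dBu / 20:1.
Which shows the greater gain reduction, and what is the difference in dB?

A: GR = 25.9 − 25.9/10 = 23.31 dB.
B: GR = 17 − 17/20 = 16.15 dB.
Difference: 7.16 dB in favour of A.

A, by 7.16 dB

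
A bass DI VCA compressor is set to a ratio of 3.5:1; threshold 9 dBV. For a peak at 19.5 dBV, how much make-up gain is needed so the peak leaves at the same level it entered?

7.5 dB

The peak compresses to 9 + 10.5/3.5 = 12 dBV.
To reach 19.5 dBV requires 19.5 − 12 = 7.5 dB of make-up.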